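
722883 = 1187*609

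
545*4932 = 2687940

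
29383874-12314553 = 17069321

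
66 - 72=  - 6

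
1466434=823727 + 642707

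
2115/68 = 31 + 7/68 =31.10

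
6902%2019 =845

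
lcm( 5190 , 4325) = 25950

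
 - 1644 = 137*(- 12 ) 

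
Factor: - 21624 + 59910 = 38286 = 2^1*3^3*709^1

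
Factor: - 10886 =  - 2^1 * 5443^1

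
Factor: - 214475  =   - 5^2 * 23^1*373^1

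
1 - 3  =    -  2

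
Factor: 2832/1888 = 2^( - 1)*3^1 = 3/2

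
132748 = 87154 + 45594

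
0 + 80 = 80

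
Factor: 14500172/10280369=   2^2*11^ ( - 1 )*934579^(-1 )*3625043^1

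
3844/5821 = 3844/5821 = 0.66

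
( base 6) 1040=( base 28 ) 8G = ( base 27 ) 8o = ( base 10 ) 240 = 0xF0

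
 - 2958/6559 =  - 2958/6559 = -  0.45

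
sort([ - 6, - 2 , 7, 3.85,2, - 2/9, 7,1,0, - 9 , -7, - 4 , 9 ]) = [ - 9, - 7,-6, - 4, - 2 , - 2/9,  0, 1, 2,  3.85,7,7, 9]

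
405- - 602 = 1007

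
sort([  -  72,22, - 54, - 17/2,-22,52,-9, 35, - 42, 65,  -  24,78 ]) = [ - 72 , - 54, - 42, - 24, - 22, - 9, - 17/2 , 22,35,  52,65,78]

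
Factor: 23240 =2^3*5^1*7^1*83^1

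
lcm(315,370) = 23310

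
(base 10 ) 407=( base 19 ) 128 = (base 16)197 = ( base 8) 627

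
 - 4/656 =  - 1/164 = - 0.01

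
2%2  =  0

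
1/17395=1/17395 = 0.00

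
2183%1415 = 768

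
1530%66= 12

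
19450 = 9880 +9570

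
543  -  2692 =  - 2149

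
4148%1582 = 984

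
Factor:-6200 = -2^3*5^2*31^1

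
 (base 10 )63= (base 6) 143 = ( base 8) 77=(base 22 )2j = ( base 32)1V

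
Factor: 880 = 2^4*5^1*11^1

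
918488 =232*3959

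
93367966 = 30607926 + 62760040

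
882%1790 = 882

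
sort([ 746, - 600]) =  [-600 , 746]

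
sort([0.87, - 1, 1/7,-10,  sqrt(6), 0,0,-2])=[ - 10,- 2, - 1,0, 0,1/7,  0.87,sqrt( 6 )]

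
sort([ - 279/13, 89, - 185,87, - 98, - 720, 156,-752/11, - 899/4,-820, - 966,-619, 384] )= [ - 966, - 820,-720,-619, - 899/4, - 185,-98,-752/11,-279/13, 87, 89, 156,384]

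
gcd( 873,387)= 9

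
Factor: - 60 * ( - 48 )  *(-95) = -273600 = - 2^6*3^2 * 5^2*19^1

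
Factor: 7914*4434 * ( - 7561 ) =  - 265320601236  =  -2^2 *3^2*739^1*1319^1*7561^1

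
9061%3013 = 22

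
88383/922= 95 + 793/922 = 95.86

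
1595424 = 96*16619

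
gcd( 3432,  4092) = 132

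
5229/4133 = 1 + 1096/4133 = 1.27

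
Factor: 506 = 2^1*11^1* 23^1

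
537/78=6 + 23/26 = 6.88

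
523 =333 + 190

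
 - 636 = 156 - 792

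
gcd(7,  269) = 1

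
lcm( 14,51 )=714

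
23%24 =23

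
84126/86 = 42063/43 =978.21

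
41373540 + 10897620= 52271160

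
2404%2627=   2404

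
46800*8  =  374400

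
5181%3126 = 2055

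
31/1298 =31/1298 = 0.02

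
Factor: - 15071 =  - 7^1*2153^1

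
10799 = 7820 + 2979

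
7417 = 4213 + 3204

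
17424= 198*88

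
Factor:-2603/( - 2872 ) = 2^(-3)*19^1*137^1*359^ (-1)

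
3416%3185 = 231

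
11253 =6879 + 4374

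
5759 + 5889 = 11648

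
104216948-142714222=-38497274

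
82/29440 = 41/14720 = 0.00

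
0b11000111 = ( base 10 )199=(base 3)21101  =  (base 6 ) 531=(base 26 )7H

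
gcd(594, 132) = 66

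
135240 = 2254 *60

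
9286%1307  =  137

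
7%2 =1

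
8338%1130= 428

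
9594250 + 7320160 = 16914410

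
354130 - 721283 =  - 367153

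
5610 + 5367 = 10977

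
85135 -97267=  - 12132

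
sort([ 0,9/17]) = [ 0,9/17] 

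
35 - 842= -807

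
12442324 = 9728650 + 2713674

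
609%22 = 15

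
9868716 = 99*99684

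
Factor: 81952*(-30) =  - 2458560 =-  2^6*3^1*5^1*13^1*197^1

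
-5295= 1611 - 6906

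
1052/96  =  263/24= 10.96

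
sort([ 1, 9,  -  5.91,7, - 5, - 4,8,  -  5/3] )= [ - 5.91,  -  5, - 4 ,-5/3,1, 7, 8,9]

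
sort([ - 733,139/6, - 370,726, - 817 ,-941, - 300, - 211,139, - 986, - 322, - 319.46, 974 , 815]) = [ - 986, - 941, - 817 , - 733, - 370,  -  322, - 319.46, - 300, - 211, 139/6, 139,726,815,974]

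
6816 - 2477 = 4339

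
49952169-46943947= 3008222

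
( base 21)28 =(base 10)50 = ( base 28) 1M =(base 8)62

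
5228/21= 248+20/21   =  248.95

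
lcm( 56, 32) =224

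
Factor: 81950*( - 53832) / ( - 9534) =2^3*5^2*7^( - 1 )*11^1*149^1*227^ ( - 1)*2243^1 = 735255400/1589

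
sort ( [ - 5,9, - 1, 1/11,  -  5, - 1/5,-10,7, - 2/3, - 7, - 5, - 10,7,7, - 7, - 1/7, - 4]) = [-10,  -  10, - 7, - 7,  -  5, - 5, - 5,  -  4,  -  1,- 2/3, - 1/5,-1/7, 1/11,7,7,7 , 9]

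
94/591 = 94/591 = 0.16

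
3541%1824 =1717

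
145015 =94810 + 50205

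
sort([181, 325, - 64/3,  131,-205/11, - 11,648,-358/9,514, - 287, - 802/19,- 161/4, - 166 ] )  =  [ - 287, - 166,- 802/19,-161/4 ,  -  358/9, - 64/3, - 205/11, - 11 , 131, 181, 325, 514,648]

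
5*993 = 4965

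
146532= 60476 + 86056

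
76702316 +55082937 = 131785253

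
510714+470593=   981307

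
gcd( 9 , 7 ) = 1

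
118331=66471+51860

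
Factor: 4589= 13^1 * 353^1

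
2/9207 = 2/9207  =  0.00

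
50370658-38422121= 11948537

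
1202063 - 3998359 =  - 2796296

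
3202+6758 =9960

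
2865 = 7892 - 5027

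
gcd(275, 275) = 275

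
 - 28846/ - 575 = 50+ 96/575 = 50.17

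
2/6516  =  1/3258 = 0.00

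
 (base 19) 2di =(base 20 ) 297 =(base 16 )3db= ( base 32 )ur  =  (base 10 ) 987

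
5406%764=58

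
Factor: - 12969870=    - 2^1*3^1*5^1 * 97^1*4457^1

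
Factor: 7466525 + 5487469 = 2^1*3^1*2158999^1 = 12953994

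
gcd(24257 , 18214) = 1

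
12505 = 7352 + 5153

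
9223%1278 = 277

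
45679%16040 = 13599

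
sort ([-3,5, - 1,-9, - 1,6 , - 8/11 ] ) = [  -  9, - 3,  -  1,-1, - 8/11, 5, 6] 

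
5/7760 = 1/1552 = 0.00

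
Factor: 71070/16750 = 7107/1675 = 3^1*5^ (-2 )*23^1 * 67^( - 1) *103^1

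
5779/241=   23+236/241=23.98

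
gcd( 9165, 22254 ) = 3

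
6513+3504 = 10017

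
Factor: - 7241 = -13^1*557^1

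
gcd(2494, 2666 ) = 86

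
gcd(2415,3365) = 5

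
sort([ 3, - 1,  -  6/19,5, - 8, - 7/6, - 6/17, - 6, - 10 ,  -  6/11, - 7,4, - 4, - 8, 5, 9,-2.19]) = [ - 10, - 8 ,  -  8,-7 , - 6, - 4,-2.19 , - 7/6, - 1 , - 6/11, -6/17, - 6/19,3,4, 5, 5,9]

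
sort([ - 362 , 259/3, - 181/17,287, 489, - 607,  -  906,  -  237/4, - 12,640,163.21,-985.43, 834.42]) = [ - 985.43, - 906, - 607, - 362,-237/4, - 12, - 181/17 , 259/3, 163.21, 287,489,640,834.42] 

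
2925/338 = 225/26  =  8.65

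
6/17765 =6/17765   =  0.00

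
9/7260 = 3/2420 = 0.00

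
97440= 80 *1218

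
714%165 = 54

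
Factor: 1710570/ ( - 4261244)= - 45015/112138 = - 2^( - 1)*3^1 * 5^1 * 13^( - 1 ) * 19^( - 1)*227^( - 1) *3001^1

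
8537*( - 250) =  - 2134250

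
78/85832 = 39/42916  =  0.00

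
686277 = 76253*9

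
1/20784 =1/20784 = 0.00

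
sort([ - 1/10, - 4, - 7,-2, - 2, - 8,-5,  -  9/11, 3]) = [ - 8, - 7 , - 5,-4, - 2, - 2 ,-9/11 , - 1/10,3]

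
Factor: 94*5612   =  527528 = 2^3*23^1*47^1*61^1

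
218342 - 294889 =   -  76547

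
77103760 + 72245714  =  149349474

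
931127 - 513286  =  417841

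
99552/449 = 221 + 323/449 = 221.72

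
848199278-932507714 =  - 84308436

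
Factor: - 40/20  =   - 2 = - 2^1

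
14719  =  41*359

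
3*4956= 14868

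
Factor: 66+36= 2^1*3^1*17^1 = 102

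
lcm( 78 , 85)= 6630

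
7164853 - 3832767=3332086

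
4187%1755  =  677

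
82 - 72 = 10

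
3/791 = 3/791 = 0.00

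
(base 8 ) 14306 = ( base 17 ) 14g1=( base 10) 6342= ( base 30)71C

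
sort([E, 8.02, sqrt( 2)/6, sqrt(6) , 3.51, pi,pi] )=[sqrt(2)/6, sqrt( 6 ), E, pi,pi,3.51,8.02 ]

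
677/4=169 + 1/4 = 169.25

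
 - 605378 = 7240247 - 7845625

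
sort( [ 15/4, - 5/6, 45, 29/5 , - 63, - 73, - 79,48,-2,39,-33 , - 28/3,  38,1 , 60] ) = [ - 79, - 73, - 63, - 33,-28/3,  -  2 , - 5/6, 1, 15/4,  29/5,  38,  39,45,48,60 ] 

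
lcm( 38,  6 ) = 114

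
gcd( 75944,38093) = 11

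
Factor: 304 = 2^4*19^1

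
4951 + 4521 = 9472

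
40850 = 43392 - 2542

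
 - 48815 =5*( - 9763) 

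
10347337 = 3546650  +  6800687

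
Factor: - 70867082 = -2^1 * 11^1*13^1 * 149^1*1663^1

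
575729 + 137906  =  713635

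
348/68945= 348/68945=   0.01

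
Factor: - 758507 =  - 67^1*11321^1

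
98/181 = 98/181 = 0.54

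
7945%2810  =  2325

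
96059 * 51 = 4899009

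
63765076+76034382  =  139799458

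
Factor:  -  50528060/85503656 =- 12632015/21375914 =- 2^( - 1)*5^1*7^( - 1 ) *11^1 * 241^1*599^( - 1)*953^1*2549^( - 1 ) 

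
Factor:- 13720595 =  -  5^1*7^1*67^1 * 5851^1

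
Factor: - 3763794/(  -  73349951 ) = 2^1 *3^1*17^( - 1)*29^1*97^1*223^1*4314703^( - 1)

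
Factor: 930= 2^1*3^1*5^1 * 31^1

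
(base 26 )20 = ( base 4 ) 310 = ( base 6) 124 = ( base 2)110100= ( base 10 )52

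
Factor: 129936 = 2^4 * 3^1*2707^1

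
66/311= 66/311 = 0.21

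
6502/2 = 3251 = 3251.00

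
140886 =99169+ 41717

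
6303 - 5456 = 847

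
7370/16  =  3685/8 = 460.62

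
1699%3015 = 1699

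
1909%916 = 77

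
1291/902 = 1291/902 = 1.43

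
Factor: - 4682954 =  - 2^1*2341477^1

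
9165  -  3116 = 6049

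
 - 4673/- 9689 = 4673/9689 = 0.48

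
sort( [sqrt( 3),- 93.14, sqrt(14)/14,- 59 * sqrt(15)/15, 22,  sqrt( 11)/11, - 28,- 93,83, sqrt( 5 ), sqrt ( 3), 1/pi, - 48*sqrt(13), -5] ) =[-48 * sqrt(13 )  , - 93.14,-93,-28, - 59*sqrt( 15)/15, - 5,sqrt( 14 ) /14, sqrt( 11 )/11,1/pi, sqrt( 3) , sqrt( 3), sqrt( 5 ), 22, 83 ]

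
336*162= 54432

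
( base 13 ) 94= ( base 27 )4d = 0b1111001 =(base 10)121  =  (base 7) 232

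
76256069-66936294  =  9319775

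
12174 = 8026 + 4148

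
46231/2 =46231/2 = 23115.50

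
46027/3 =15342 + 1/3 = 15342.33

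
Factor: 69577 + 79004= 148581 = 3^3*5503^1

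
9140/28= 326 + 3/7=326.43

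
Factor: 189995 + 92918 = 282913 = 282913^1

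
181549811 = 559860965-378311154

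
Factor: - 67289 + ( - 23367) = -90656 = - 2^5*2833^1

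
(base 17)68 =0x6E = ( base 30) 3k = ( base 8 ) 156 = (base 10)110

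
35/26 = 1 + 9/26 = 1.35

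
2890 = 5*578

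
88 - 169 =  - 81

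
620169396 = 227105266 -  -393064130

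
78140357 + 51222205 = 129362562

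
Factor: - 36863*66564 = - 2^2*  3^2*43^2*191^1*193^1 = - 2453748732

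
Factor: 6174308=2^2 * 7^1*220511^1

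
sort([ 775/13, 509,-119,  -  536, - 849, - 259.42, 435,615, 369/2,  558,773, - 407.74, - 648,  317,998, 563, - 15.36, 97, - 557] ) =[ - 849, - 648, - 557,- 536,-407.74, - 259.42 , - 119, - 15.36, 775/13, 97, 369/2, 317, 435,509,  558,563, 615,773,998]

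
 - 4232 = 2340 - 6572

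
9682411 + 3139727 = 12822138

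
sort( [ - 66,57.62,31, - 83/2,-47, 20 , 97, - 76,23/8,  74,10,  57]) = [ - 76, - 66, -47,  -  83/2,23/8, 10,20, 31,57,57.62,74,97]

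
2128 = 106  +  2022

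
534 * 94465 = 50444310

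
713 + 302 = 1015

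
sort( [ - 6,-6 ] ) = [ - 6, - 6]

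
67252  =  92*731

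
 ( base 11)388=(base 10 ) 459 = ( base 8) 713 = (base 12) 323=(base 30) f9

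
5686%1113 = 121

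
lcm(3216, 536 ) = 3216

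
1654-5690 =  - 4036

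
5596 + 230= 5826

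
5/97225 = 1/19445 = 0.00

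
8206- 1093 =7113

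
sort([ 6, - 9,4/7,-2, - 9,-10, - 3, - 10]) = [-10, - 10,-9, - 9,- 3, - 2,4/7,  6 ] 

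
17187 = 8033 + 9154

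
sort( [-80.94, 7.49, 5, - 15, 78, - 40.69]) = [-80.94, - 40.69,-15,5, 7.49,78 ]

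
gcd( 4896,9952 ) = 32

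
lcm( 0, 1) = 0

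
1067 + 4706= 5773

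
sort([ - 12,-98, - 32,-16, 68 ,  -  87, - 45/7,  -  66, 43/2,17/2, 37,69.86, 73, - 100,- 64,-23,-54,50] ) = [ - 100, - 98 ,-87,-66, - 64,-54,  -  32, - 23, - 16, - 12,  -  45/7, 17/2, 43/2, 37,50, 68, 69.86, 73]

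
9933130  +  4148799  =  14081929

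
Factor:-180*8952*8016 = - 12916661760 = - 2^9* 3^4*5^1*167^1*373^1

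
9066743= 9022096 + 44647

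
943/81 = 943/81=   11.64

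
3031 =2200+831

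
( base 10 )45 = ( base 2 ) 101101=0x2d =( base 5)140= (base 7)63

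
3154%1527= 100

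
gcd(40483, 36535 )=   1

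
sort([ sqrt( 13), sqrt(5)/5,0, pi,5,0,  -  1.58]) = [- 1.58,  0,0, sqrt( 5 )/5,pi,sqrt( 13), 5] 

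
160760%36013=16708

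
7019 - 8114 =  - 1095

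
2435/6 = 405 + 5/6 = 405.83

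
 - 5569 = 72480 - 78049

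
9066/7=9066/7 = 1295.14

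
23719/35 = 23719/35 = 677.69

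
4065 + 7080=11145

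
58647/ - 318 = - 19549/106 =- 184.42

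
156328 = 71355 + 84973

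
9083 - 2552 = 6531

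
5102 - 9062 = -3960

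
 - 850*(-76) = 64600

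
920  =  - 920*( - 1) 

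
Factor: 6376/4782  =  2^2*3^( - 1)=4/3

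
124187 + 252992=377179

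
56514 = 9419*6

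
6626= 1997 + 4629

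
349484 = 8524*41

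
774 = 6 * 129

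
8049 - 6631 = 1418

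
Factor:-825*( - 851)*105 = 73717875= 3^2*5^3*7^1* 11^1*23^1*37^1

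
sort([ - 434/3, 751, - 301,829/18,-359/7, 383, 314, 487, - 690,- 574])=[- 690,-574,  -  301 ,  -  434/3,  -  359/7, 829/18, 314, 383, 487, 751 ] 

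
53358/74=721+2/37 = 721.05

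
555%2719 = 555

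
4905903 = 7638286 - 2732383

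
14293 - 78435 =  - 64142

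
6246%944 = 582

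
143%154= 143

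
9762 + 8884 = 18646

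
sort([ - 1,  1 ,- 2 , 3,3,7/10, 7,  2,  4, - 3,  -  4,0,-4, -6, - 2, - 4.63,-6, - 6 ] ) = [-6, - 6, -6, - 4.63, - 4, - 4,-3,-2, - 2, - 1,  0,  7/10,  1,2, 3,3,4, 7]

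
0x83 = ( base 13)A1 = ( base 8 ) 203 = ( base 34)3T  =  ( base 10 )131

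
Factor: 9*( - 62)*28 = -2^3*3^2 * 7^1*31^1   =  - 15624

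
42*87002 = 3654084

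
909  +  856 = 1765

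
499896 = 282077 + 217819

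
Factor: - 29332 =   -  2^2 * 7333^1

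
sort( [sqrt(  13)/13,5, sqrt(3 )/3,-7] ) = [ - 7, sqrt (13)/13 , sqrt(3)/3, 5] 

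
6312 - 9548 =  - 3236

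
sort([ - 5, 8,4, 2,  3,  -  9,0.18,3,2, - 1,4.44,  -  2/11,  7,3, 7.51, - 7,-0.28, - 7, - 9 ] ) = [ - 9,  -  9,  -  7, - 7,  -  5, - 1, - 0.28,- 2/11, 0.18 , 2,2, 3, 3 , 3,4,4.44, 7 , 7.51,  8] 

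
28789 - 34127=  -5338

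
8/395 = 8/395 = 0.02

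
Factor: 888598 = 2^1*53^1*83^1*  101^1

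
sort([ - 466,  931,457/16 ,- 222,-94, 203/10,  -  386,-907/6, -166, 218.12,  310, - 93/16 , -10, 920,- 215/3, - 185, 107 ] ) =[ - 466, - 386, - 222,-185,  -  166, - 907/6  , - 94, - 215/3, - 10, - 93/16,203/10,457/16,107, 218.12, 310, 920, 931 ] 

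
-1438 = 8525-9963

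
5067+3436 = 8503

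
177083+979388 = 1156471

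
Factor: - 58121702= - 2^1*137^1 * 212123^1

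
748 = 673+75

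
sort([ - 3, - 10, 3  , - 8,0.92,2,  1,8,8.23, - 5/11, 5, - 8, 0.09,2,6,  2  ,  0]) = [ - 10, - 8, - 8, - 3, - 5/11,0,0.09, 0.92, 1,2 , 2,2,3,  5, 6,  8,8.23] 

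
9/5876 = 9/5876 = 0.00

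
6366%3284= 3082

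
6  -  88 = -82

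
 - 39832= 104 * (-383)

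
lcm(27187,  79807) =2474017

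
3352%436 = 300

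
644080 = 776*830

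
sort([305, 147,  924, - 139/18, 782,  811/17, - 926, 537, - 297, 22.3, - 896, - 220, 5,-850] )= [ - 926, - 896, - 850, - 297, - 220, - 139/18, 5, 22.3,811/17,147,305,537,782,924]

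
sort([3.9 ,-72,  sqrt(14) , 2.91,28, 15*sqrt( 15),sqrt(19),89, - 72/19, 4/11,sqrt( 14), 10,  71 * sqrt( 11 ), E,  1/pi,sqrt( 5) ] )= [ - 72, - 72/19,1/pi,4/11 , sqrt(5 ),  E,  2.91, sqrt( 14 ),sqrt(14), 3.9,sqrt(19 ),  10, 28,15 * sqrt(15),  89,71 * sqrt ( 11) ] 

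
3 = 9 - 6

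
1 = 1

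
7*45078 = 315546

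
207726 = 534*389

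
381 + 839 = 1220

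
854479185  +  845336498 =1699815683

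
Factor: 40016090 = 2^1 * 5^1*19^1*23^1*9157^1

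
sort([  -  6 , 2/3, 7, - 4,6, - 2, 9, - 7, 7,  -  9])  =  [-9, - 7,  -  6,-4,  -  2, 2/3, 6, 7 , 7 , 9 ]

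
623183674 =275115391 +348068283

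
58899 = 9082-- 49817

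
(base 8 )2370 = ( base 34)13e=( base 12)8A0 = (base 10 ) 1272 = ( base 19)39I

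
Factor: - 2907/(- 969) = 3^1 = 3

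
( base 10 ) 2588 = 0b101000011100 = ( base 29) 327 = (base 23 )4kc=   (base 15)b78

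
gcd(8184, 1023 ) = 1023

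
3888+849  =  4737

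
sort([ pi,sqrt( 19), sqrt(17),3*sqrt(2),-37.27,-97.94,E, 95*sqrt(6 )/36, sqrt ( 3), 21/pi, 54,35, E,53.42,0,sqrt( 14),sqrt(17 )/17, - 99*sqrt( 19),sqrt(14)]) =[ - 99 * sqrt(19), - 97.94, - 37.27,0,sqrt( 17 ) /17,sqrt (3),  E, E,pi,sqrt( 14 ),sqrt(14), sqrt( 17),3*sqrt( 2),sqrt(19), 95*sqrt( 6)/36,21/pi,35,53.42,54]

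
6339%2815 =709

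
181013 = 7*25859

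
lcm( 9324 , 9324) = 9324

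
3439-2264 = 1175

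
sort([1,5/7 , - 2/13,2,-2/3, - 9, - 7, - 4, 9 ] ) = [-9, - 7, - 4, - 2/3 , - 2/13,5/7,  1, 2,9 ] 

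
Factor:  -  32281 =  - 19^1*1699^1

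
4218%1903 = 412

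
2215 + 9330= 11545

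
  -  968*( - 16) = 15488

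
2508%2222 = 286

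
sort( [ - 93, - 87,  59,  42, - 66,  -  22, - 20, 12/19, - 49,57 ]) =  [-93, - 87 ,  -  66, - 49,- 22, - 20,  12/19,  42,  57,59] 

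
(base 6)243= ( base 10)99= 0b1100011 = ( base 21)4f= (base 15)69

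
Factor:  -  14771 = -14771^1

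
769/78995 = 769/78995=0.01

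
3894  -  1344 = 2550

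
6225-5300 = 925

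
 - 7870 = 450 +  - 8320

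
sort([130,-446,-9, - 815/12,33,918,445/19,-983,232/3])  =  [ - 983, - 446,-815/12, - 9,445/19, 33 , 232/3,130, 918] 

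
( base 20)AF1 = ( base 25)6m1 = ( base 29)539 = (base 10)4301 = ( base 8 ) 10315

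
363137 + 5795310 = 6158447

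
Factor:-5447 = -13^1 * 419^1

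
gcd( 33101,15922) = 419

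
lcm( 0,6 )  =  0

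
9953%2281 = 829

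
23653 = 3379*7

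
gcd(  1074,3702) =6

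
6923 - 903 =6020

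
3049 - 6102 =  - 3053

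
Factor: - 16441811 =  - 29^1*31^1*18289^1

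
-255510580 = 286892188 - 542402768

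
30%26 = 4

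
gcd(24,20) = 4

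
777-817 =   -  40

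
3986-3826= 160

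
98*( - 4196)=  -  411208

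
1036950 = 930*1115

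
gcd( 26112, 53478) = 6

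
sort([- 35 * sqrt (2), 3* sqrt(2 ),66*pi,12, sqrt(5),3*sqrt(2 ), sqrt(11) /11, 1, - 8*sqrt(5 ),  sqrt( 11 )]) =[  -  35*sqrt ( 2 ), - 8*sqrt( 5 ),  sqrt (11 )/11,1 , sqrt(5), sqrt(11 ), 3* sqrt(2 ),3*sqrt(2 ),12, 66*pi ]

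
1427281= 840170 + 587111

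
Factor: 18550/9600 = 2^( - 6)*3^(-1 )*  7^1*53^1 = 371/192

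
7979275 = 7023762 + 955513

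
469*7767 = 3642723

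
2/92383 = 2/92383= 0.00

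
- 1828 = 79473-81301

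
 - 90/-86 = 1+2/43  =  1.05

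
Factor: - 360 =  - 2^3 * 3^2*5^1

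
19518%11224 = 8294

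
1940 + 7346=9286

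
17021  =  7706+9315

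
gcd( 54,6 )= 6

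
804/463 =804/463 = 1.74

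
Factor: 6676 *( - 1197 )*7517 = -60069639924 = -  2^2* 3^2*7^1*19^1*1669^1 *7517^1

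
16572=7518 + 9054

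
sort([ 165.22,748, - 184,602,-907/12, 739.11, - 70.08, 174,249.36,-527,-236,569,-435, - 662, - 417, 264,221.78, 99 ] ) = [-662, - 527,-435, - 417, - 236,-184,-907/12, - 70.08,99,165.22, 174,221.78, 249.36, 264, 569,  602 , 739.11, 748]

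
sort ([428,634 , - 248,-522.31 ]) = [-522.31 ,-248, 428, 634] 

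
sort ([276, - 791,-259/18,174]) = [ - 791, - 259/18,174,276 ]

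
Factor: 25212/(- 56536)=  -33/74 = - 2^ ( - 1 ) * 3^1*11^1  *37^( -1 ) 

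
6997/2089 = 3 + 730/2089 = 3.35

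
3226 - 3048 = 178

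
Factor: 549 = 3^2*61^1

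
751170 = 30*25039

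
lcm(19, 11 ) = 209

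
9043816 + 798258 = 9842074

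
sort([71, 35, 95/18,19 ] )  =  [95/18 , 19 , 35, 71]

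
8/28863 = 8/28863 = 0.00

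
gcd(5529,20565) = 3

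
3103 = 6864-3761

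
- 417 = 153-570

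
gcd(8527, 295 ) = 1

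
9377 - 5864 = 3513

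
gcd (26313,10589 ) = 1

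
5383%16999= 5383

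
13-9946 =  - 9933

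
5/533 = 5/533 = 0.01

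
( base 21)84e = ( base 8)7052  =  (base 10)3626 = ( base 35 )2XL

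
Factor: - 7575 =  - 3^1*5^2*101^1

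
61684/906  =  68+38/453 = 68.08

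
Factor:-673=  - 673^1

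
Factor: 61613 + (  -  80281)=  - 18668 = - 2^2* 13^1*359^1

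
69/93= 23/31 = 0.74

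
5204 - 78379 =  - 73175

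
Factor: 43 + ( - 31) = 12 = 2^2*3^1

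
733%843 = 733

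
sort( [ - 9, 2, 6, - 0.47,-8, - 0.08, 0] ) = [ - 9,  -  8,-0.47, - 0.08,0,2, 6 ] 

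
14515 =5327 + 9188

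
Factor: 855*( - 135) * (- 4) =461700 = 2^2* 3^5*5^2*19^1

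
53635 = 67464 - 13829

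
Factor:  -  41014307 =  - 499^1*82193^1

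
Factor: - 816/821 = -2^4*3^1*17^1 * 821^(-1)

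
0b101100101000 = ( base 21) 6A0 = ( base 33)2KI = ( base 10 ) 2856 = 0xB28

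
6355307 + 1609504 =7964811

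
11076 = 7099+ 3977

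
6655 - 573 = 6082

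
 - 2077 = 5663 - 7740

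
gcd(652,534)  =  2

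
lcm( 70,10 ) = 70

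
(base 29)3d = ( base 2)1100100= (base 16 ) 64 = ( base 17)5f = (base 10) 100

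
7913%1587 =1565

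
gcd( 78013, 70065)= 1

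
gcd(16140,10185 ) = 15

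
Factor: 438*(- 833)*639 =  -233141706 = - 2^1* 3^3*7^2* 17^1*71^1*73^1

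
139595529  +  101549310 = 241144839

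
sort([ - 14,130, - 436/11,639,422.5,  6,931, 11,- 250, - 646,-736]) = [ - 736, - 646, - 250, - 436/11, - 14,6, 11, 130,422.5,639,931] 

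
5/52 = 5/52= 0.10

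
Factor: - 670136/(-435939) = 2^3*3^(  -  1)* 7^(-1) * 211^1 * 397^1*20759^(-1 ) 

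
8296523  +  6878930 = 15175453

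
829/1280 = 829/1280=0.65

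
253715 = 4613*55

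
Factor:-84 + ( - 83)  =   - 167^1 = -167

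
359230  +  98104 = 457334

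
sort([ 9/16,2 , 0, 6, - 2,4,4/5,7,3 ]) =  [-2 , 0,9/16,4/5,2, 3, 4 , 6,7] 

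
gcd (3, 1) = 1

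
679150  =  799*850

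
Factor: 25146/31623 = 66/83  =  2^1*3^1* 11^1*83^(-1)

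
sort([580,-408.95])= [ - 408.95, 580]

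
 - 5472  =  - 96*57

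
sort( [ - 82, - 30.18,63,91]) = [ - 82, - 30.18, 63, 91 ] 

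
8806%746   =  600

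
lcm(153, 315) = 5355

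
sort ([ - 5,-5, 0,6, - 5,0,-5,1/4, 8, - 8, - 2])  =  [ - 8, - 5,- 5,-5, - 5,-2,  0,0, 1/4, 6, 8] 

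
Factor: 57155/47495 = 71/59 = 59^ ( - 1) * 71^1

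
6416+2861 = 9277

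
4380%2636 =1744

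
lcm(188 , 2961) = 11844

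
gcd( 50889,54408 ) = 3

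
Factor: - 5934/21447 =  - 2^1*3^( - 1 )*23^1 * 43^1*2383^( - 1 ) = - 1978/7149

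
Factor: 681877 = 7^1*29^1*3359^1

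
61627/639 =96 + 283/639 = 96.44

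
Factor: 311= 311^1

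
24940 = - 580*(-43)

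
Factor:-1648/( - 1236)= 2^2*3^(-1 ) = 4/3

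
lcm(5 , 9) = 45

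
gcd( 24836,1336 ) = 4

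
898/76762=449/38381 = 0.01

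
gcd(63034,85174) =2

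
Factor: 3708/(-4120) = - 9/10=- 2^(- 1 ) * 3^2 *5^(-1)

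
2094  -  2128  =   - 34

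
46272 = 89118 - 42846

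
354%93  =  75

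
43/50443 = 43/50443 = 0.00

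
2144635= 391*5485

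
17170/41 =418 + 32/41 =418.78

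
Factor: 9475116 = 2^2*3^1*7^1 * 112799^1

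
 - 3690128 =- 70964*52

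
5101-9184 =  - 4083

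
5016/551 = 9 + 3/29 = 9.10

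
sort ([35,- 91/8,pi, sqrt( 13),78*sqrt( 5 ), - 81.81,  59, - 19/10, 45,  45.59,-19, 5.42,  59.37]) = [-81.81, - 19,-91/8,-19/10, pi,sqrt( 13), 5.42,35  ,  45,45.59, 59, 59.37, 78*sqrt( 5)]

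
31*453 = 14043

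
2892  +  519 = 3411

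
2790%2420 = 370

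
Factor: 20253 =3^1*43^1*157^1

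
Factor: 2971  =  2971^1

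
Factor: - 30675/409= - 3^1*  5^2 = - 75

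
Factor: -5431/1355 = - 5^(-1)*271^( - 1 ) * 5431^1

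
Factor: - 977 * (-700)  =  2^2 * 5^2*7^1*977^1 = 683900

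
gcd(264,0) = 264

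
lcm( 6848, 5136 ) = 20544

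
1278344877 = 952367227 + 325977650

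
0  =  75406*0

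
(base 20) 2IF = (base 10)1175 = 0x497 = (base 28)1DR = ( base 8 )2227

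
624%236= 152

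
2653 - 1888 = 765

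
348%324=24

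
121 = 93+28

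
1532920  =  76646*20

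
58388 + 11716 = 70104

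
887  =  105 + 782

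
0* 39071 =0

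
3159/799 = 3159/799= 3.95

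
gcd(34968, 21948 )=372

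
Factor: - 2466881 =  - 2466881^1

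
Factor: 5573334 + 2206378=2^7 *60779^1= 7779712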